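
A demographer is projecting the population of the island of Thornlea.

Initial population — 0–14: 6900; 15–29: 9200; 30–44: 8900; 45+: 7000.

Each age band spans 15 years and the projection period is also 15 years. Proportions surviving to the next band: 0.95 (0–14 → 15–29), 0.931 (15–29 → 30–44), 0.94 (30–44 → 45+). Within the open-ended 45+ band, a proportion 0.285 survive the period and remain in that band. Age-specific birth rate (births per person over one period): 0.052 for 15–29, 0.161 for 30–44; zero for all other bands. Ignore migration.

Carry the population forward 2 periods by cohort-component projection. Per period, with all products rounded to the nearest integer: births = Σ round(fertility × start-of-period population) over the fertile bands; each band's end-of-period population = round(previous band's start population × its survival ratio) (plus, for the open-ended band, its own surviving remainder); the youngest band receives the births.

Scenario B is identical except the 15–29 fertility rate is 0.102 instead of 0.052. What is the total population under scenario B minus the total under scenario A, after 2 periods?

765

— Period 1 —
Births: 9200 × 0.052 = 478 ; 8900 × 0.161 = 1433 ⇒ total 1911
15–29: 6900 × 0.95 = 6555
30–44: 9200 × 0.931 = 8565
45+: 8900 × 0.94 + 7000 × 0.285 = 8366 + 1995 = 10361
End of period: [1911, 6555, 8565, 10361]
— Period 2 —
Births: 6555 × 0.052 = 341 ; 8565 × 0.161 = 1379 ⇒ total 1720
15–29: 1911 × 0.95 = 1815
30–44: 6555 × 0.931 = 6103
45+: 8565 × 0.94 + 10361 × 0.285 = 8051 + 2953 = 11004
End of period: [1720, 1815, 6103, 11004]
Scenario A total after 2 periods: 20642
Scenario B projection —
— Period 1 —
Births: 9200 × 0.102 = 938 ; 8900 × 0.161 = 1433 ⇒ total 2371
15–29: 6900 × 0.95 = 6555
30–44: 9200 × 0.931 = 8565
45+: 8900 × 0.94 + 7000 × 0.285 = 8366 + 1995 = 10361
End of period: [2371, 6555, 8565, 10361]
— Period 2 —
Births: 6555 × 0.102 = 669 ; 8565 × 0.161 = 1379 ⇒ total 2048
15–29: 2371 × 0.95 = 2252
30–44: 6555 × 0.931 = 6103
45+: 8565 × 0.94 + 10361 × 0.285 = 8051 + 2953 = 11004
End of period: [2048, 2252, 6103, 11004]
Scenario B total after 2 periods: 21407
Difference B − A = 21407 − 20642 = 765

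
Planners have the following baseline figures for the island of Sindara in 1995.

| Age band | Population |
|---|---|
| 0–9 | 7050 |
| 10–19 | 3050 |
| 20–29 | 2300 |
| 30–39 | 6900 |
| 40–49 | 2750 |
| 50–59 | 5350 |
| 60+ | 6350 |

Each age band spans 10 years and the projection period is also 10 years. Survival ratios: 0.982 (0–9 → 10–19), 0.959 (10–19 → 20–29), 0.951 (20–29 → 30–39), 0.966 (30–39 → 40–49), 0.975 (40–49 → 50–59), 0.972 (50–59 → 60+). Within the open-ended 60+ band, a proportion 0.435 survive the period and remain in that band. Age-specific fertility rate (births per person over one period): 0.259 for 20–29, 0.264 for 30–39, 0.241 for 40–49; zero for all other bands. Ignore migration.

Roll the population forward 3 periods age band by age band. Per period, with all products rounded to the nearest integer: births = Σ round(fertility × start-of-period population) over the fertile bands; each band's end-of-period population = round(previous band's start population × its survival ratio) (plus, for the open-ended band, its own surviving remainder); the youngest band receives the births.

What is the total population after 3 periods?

28770

Period 1.
Births: 2300 × 0.259 = 596  |  6900 × 0.264 = 1822  |  2750 × 0.241 = 663 → total 3081
10–19: 7050 × 0.982 = 6923
20–29: 3050 × 0.959 = 2925
30–39: 2300 × 0.951 = 2187
40–49: 6900 × 0.966 = 6665
50–59: 2750 × 0.975 = 2681
60+: 5350 × 0.972 + 6350 × 0.435 = 5200 + 2762 = 7962
Giving 3081 / 6923 / 2925 / 2187 / 6665 / 2681 / 7962.
Period 2.
Births: 2925 × 0.259 = 758  |  2187 × 0.264 = 577  |  6665 × 0.241 = 1606 → total 2941
10–19: 3081 × 0.982 = 3026
20–29: 6923 × 0.959 = 6639
30–39: 2925 × 0.951 = 2782
40–49: 2187 × 0.966 = 2113
50–59: 6665 × 0.975 = 6498
60+: 2681 × 0.972 + 7962 × 0.435 = 2606 + 3463 = 6069
Giving 2941 / 3026 / 6639 / 2782 / 2113 / 6498 / 6069.
Period 3.
Births: 6639 × 0.259 = 1720  |  2782 × 0.264 = 734  |  2113 × 0.241 = 509 → total 2963
10–19: 2941 × 0.982 = 2888
20–29: 3026 × 0.959 = 2902
30–39: 6639 × 0.951 = 6314
40–49: 2782 × 0.966 = 2687
50–59: 2113 × 0.975 = 2060
60+: 6498 × 0.972 + 6069 × 0.435 = 6316 + 2640 = 8956
Giving 2963 / 2888 / 2902 / 6314 / 2687 / 2060 / 8956.
Total after period 3: 2963 + 2888 + 2902 + 6314 + 2687 + 2060 + 8956 = 28770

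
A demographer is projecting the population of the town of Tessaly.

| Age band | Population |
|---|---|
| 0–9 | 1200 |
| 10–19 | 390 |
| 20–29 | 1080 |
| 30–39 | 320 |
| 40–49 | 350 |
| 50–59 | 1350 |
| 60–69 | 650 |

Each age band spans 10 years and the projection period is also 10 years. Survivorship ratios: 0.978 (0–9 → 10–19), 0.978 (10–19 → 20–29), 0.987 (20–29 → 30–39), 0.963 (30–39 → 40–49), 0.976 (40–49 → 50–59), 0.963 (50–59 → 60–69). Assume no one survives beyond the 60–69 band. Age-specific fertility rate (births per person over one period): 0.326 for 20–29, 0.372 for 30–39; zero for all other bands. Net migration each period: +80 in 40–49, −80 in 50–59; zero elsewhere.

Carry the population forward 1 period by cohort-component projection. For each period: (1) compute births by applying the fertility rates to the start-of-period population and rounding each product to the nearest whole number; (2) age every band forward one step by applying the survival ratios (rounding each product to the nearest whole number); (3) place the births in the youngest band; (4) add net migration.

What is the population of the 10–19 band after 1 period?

— Period 1 —
Births: 1080 * 0.326 = 352 ; 320 * 0.372 = 119 ⇒ total 471
10–19: 1200 * 0.978 = 1174
20–29: 390 * 0.978 = 381
30–39: 1080 * 0.987 = 1066
40–49: 320 * 0.963 = 308
50–59: 350 * 0.976 = 342
60–69: 1350 * 0.963 = 1300
Net migration: 40–49 + 80 → 388; 50–59 − 80 → 262
→ [471, 1174, 381, 1066, 388, 262, 1300]

1174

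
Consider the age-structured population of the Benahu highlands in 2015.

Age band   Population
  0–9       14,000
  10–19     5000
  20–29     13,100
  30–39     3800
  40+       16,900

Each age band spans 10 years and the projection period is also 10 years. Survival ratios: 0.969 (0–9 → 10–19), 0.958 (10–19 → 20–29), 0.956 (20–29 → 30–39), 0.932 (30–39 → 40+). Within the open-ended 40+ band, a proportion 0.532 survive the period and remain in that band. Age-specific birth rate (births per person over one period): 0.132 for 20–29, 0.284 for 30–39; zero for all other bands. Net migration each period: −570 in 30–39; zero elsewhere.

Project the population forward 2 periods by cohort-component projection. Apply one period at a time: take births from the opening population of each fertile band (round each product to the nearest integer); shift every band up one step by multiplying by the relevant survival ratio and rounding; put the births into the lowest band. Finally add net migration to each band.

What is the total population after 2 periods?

41562

Period 1:
Births: 13100 × 0.132 = 1729  |  3800 × 0.284 = 1079 → total 2808
10–19: 14000 × 0.969 = 13566
20–29: 5000 × 0.958 = 4790
30–39: 13100 × 0.956 = 12524
40+: 3800 × 0.932 + 16900 × 0.532 = 3542 + 8991 = 12533
Net migration: 30–39 − 570 → 11954
Giving 2808 / 13566 / 4790 / 11954 / 12533.
Period 2:
Births: 4790 × 0.132 = 632  |  11954 × 0.284 = 3395 → total 4027
10–19: 2808 × 0.969 = 2721
20–29: 13566 × 0.958 = 12996
30–39: 4790 × 0.956 = 4579
40+: 11954 × 0.932 + 12533 × 0.532 = 11141 + 6668 = 17809
Net migration: 30–39 − 570 → 4009
Giving 4027 / 2721 / 12996 / 4009 / 17809.
Total after period 2: 4027 + 2721 + 12996 + 4009 + 17809 = 41562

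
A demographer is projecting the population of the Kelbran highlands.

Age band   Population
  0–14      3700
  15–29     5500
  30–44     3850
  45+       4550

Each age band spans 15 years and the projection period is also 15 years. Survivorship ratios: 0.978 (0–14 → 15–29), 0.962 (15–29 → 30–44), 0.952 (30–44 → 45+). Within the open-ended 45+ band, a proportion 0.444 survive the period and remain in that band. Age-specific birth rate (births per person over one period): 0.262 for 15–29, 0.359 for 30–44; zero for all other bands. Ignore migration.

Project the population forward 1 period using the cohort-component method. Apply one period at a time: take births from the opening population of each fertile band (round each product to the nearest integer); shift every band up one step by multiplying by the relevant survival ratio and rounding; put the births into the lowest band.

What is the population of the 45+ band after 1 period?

[period 1]
Births: 5500 * 0.262 = 1441, 3850 * 0.359 = 1382 → 2823
15–29: 3700 * 0.978 = 3619
30–44: 5500 * 0.962 = 5291
45+: 3850 * 0.952 + 4550 * 0.444 = 3665 + 2020 = 5685
Giving 2823 / 3619 / 5291 / 5685.

5685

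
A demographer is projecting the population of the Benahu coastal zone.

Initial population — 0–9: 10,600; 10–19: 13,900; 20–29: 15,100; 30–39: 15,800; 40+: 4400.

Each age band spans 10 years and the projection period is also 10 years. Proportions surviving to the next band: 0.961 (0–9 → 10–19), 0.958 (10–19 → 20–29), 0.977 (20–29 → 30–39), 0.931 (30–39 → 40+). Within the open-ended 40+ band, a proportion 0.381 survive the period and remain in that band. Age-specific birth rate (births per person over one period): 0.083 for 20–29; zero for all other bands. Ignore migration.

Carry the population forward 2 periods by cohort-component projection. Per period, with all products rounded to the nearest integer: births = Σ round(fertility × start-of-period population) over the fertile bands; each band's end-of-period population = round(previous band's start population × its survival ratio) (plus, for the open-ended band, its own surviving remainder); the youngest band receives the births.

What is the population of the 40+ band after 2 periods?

19978

Period 1.
Births: 15100 × 0.083 = 1253
10–19: 10600 × 0.961 = 10187
20–29: 13900 × 0.958 = 13316
30–39: 15100 × 0.977 = 14753
40+: 15800 × 0.931 + 4400 × 0.381 = 14710 + 1676 = 16386
Population now: 0–9=1253, 10–19=10187, 20–29=13316, 30–39=14753, 40+=16386
Period 2.
Births: 13316 × 0.083 = 1105
10–19: 1253 × 0.961 = 1204
20–29: 10187 × 0.958 = 9759
30–39: 13316 × 0.977 = 13010
40+: 14753 × 0.931 + 16386 × 0.381 = 13735 + 6243 = 19978
Population now: 0–9=1105, 10–19=1204, 20–29=9759, 30–39=13010, 40+=19978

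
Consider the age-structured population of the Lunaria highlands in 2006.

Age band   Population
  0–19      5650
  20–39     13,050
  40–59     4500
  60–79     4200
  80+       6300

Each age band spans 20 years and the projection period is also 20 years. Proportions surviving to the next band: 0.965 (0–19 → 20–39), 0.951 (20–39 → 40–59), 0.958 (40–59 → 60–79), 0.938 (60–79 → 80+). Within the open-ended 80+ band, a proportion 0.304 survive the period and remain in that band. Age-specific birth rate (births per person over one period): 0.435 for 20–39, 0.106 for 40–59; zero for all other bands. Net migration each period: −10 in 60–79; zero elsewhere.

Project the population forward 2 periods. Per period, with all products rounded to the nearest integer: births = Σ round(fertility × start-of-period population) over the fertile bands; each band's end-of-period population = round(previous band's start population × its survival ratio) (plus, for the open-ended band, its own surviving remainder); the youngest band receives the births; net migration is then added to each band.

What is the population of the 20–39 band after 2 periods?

5939

Numbering the bands 1..5 from youngest to oldest:
Period 1:
Births: 13050 × 0.435 = 5677 ; 4500 × 0.106 = 477 ⇒ total 6154
Band 2: 5650 × 0.965 = 5452
Band 3: 13050 × 0.951 = 12411
Band 4: 4500 × 0.958 = 4311
Band 5: 4200 × 0.938 + 6300 × 0.304 = 3940 + 1915 = 5855
Net migration: Band 4 − 10 → 4301
Giving 6154 / 5452 / 12411 / 4301 / 5855.
Period 2:
Births: 5452 × 0.435 = 2372 ; 12411 × 0.106 = 1316 ⇒ total 3688
Band 2: 6154 × 0.965 = 5939
Band 3: 5452 × 0.951 = 5185
Band 4: 12411 × 0.958 = 11890
Band 5: 4301 × 0.938 + 5855 × 0.304 = 4034 + 1780 = 5814
Net migration: Band 4 − 10 → 11880
Giving 3688 / 5939 / 5185 / 11880 / 5814.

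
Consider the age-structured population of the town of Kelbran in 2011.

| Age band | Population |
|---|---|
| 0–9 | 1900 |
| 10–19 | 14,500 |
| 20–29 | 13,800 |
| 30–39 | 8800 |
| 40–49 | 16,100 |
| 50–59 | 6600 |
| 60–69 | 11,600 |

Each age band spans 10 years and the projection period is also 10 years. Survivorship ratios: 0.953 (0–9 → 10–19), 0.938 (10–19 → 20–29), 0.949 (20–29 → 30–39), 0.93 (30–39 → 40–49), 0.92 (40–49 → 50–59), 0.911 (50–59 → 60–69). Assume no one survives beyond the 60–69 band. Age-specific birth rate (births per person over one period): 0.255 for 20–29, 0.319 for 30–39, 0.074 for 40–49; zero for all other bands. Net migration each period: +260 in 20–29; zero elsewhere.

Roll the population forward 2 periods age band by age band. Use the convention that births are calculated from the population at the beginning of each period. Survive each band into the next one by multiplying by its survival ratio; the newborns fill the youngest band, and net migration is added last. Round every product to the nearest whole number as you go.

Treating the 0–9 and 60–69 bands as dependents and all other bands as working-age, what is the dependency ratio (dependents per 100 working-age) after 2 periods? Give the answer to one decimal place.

— Period 1 —
Births: 13800 × 0.255 = 3519  |  8800 × 0.319 = 2807  |  16100 × 0.074 = 1191 ⇒ total 7517
10–19: 1900 × 0.953 = 1811
20–29: 14500 × 0.938 = 13601
30–39: 13800 × 0.949 = 13096
40–49: 8800 × 0.93 = 8184
50–59: 16100 × 0.92 = 14812
60–69: 6600 × 0.911 = 6013
Net migration: 20–29 + 260 → 13861
Population now: 0–9=7517, 10–19=1811, 20–29=13861, 30–39=13096, 40–49=8184, 50–59=14812, 60–69=6013
— Period 2 —
Births: 13861 × 0.255 = 3535  |  13096 × 0.319 = 4178  |  8184 × 0.074 = 606 ⇒ total 8319
10–19: 7517 × 0.953 = 7164
20–29: 1811 × 0.938 = 1699
30–39: 13861 × 0.949 = 13154
40–49: 13096 × 0.93 = 12179
50–59: 8184 × 0.92 = 7529
60–69: 14812 × 0.911 = 13494
Net migration: 20–29 + 260 → 1959
Population now: 0–9=8319, 10–19=7164, 20–29=1959, 30–39=13154, 40–49=12179, 50–59=7529, 60–69=13494
Dependents (band 0–9 + band 60–69) = 8319 + 13494 = 21813; working-age = 41985; ratio = 21813/41985 × 100 = 52.0

52.0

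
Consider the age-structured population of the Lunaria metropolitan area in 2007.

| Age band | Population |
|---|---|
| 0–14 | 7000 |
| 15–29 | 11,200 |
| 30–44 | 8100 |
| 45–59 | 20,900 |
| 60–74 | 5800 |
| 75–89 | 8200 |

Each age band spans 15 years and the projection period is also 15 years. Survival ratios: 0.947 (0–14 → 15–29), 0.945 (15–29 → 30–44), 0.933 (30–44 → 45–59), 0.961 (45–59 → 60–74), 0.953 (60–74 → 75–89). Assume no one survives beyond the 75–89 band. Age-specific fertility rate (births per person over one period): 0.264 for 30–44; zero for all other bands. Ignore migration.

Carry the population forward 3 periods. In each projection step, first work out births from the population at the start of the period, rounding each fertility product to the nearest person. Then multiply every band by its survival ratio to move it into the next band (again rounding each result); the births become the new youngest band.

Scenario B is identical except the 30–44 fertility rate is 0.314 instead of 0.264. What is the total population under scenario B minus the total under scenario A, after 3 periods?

[period 1]
Births: 8100 × 0.264 = 2138
15–29: 7000 × 0.947 = 6629
30–44: 11200 × 0.945 = 10584
45–59: 8100 × 0.933 = 7557
60–74: 20900 × 0.961 = 20085
75–89: 5800 × 0.953 = 5527
→ [2138, 6629, 10584, 7557, 20085, 5527]
[period 2]
Births: 10584 × 0.264 = 2794
15–29: 2138 × 0.947 = 2025
30–44: 6629 × 0.945 = 6264
45–59: 10584 × 0.933 = 9875
60–74: 7557 × 0.961 = 7262
75–89: 20085 × 0.953 = 19141
→ [2794, 2025, 6264, 9875, 7262, 19141]
[period 3]
Births: 6264 × 0.264 = 1654
15–29: 2794 × 0.947 = 2646
30–44: 2025 × 0.945 = 1914
45–59: 6264 × 0.933 = 5844
60–74: 9875 × 0.961 = 9490
75–89: 7262 × 0.953 = 6921
→ [1654, 2646, 1914, 5844, 9490, 6921]
Scenario A total after 3 periods: 28469
Scenario B projection —
[period 1]
Births: 8100 × 0.314 = 2543
15–29: 7000 × 0.947 = 6629
30–44: 11200 × 0.945 = 10584
45–59: 8100 × 0.933 = 7557
60–74: 20900 × 0.961 = 20085
75–89: 5800 × 0.953 = 5527
→ [2543, 6629, 10584, 7557, 20085, 5527]
[period 2]
Births: 10584 × 0.314 = 3323
15–29: 2543 × 0.947 = 2408
30–44: 6629 × 0.945 = 6264
45–59: 10584 × 0.933 = 9875
60–74: 7557 × 0.961 = 7262
75–89: 20085 × 0.953 = 19141
→ [3323, 2408, 6264, 9875, 7262, 19141]
[period 3]
Births: 6264 × 0.314 = 1967
15–29: 3323 × 0.947 = 3147
30–44: 2408 × 0.945 = 2276
45–59: 6264 × 0.933 = 5844
60–74: 9875 × 0.961 = 9490
75–89: 7262 × 0.953 = 6921
→ [1967, 3147, 2276, 5844, 9490, 6921]
Scenario B total after 3 periods: 29645
Difference B − A = 29645 − 28469 = 1176

1176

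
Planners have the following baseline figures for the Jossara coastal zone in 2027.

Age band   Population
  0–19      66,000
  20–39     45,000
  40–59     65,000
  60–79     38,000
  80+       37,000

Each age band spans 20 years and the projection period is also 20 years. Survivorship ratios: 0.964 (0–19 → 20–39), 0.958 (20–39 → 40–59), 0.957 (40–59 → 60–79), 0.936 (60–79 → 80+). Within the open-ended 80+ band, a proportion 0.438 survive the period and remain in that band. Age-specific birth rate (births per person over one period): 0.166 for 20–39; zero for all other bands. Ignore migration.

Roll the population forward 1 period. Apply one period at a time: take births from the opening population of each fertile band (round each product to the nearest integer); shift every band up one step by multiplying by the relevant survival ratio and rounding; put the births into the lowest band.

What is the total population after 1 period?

228183

Let group 1 be 0–19 through group 5 = 80+.
Period 1:
Births: 45000 × 0.166 = 7470
Group 2: 66000 × 0.964 = 63624
Group 3: 45000 × 0.958 = 43110
Group 4: 65000 × 0.957 = 62205
Group 5: 38000 × 0.936 + 37000 × 0.438 = 35568 + 16206 = 51774
End of period: [7470, 63624, 43110, 62205, 51774]
Total after period 1: 7470 + 63624 + 43110 + 62205 + 51774 = 228183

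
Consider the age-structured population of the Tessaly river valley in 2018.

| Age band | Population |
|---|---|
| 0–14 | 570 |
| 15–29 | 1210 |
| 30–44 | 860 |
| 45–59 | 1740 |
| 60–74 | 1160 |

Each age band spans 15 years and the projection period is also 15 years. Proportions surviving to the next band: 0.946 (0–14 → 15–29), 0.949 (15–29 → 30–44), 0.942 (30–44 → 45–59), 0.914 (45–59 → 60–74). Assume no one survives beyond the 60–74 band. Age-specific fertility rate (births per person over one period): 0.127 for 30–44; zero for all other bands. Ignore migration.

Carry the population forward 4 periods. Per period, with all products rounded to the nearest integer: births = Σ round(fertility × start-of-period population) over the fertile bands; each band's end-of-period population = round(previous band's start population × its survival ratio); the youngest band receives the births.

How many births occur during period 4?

(Groups numbered youngest = 1 to oldest = 5.)
Period 1:
Births: 860 × 0.127 = 109
Group 2: 570 × 0.946 = 539
Group 3: 1210 × 0.949 = 1148
Group 4: 860 × 0.942 = 810
Group 5: 1740 × 0.914 = 1590
End of period: [109, 539, 1148, 810, 1590]
Period 2:
Births: 1148 × 0.127 = 146
Group 2: 109 × 0.946 = 103
Group 3: 539 × 0.949 = 512
Group 4: 1148 × 0.942 = 1081
Group 5: 810 × 0.914 = 740
End of period: [146, 103, 512, 1081, 740]
Period 3:
Births: 512 × 0.127 = 65
Group 2: 146 × 0.946 = 138
Group 3: 103 × 0.949 = 98
Group 4: 512 × 0.942 = 482
Group 5: 1081 × 0.914 = 988
End of period: [65, 138, 98, 482, 988]
Period 4:
Births: 98 × 0.127 = 12
Group 2: 65 × 0.946 = 61
Group 3: 138 × 0.949 = 131
Group 4: 98 × 0.942 = 92
Group 5: 482 × 0.914 = 441
End of period: [12, 61, 131, 92, 441]

12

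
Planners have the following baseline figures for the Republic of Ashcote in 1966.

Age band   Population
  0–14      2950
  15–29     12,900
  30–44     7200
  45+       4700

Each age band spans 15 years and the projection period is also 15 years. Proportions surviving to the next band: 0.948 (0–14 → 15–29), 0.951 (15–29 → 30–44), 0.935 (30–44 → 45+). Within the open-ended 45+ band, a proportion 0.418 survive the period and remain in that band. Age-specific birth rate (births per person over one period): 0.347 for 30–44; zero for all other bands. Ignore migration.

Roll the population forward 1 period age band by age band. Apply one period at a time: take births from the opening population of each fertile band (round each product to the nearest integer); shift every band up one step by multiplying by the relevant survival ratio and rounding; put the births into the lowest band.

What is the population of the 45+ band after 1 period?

8697

(Groups numbered youngest = 1 to oldest = 4.)
[period 1]
Births: 7200 × 0.347 = 2498
Group 2: 2950 × 0.948 = 2797
Group 3: 12900 × 0.951 = 12268
Group 4: 7200 × 0.935 + 4700 × 0.418 = 6732 + 1965 = 8697
End of period: [2498, 2797, 12268, 8697]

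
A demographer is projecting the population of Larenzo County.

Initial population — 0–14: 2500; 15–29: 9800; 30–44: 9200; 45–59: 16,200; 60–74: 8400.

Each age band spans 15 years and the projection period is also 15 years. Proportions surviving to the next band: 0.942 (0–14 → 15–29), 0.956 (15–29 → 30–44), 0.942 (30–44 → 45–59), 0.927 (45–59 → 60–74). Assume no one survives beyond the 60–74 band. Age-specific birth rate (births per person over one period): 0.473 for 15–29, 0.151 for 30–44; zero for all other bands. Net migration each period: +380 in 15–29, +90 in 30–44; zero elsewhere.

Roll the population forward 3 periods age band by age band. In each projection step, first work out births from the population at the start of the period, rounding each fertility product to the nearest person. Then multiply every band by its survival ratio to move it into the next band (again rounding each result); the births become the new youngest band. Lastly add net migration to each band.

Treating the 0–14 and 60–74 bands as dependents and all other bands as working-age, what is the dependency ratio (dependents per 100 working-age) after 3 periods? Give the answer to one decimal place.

101.4

Period 1:
Births: 9800 × 0.473 = 4635 ; 9200 × 0.151 = 1389 → 6024
15–29: 2500 × 0.942 = 2355
30–44: 9800 × 0.956 = 9369
45–59: 9200 × 0.942 = 8666
60–74: 16200 × 0.927 = 15017
Net migration: 15–29 + 380 → 2735; 30–44 + 90 → 9459
→ [6024, 2735, 9459, 8666, 15017]
Period 2:
Births: 2735 × 0.473 = 1294 ; 9459 × 0.151 = 1428 → 2722
15–29: 6024 × 0.942 = 5675
30–44: 2735 × 0.956 = 2615
45–59: 9459 × 0.942 = 8910
60–74: 8666 × 0.927 = 8033
Net migration: 15–29 + 380 → 6055; 30–44 + 90 → 2705
→ [2722, 6055, 2705, 8910, 8033]
Period 3:
Births: 6055 × 0.473 = 2864 ; 2705 × 0.151 = 408 → 3272
15–29: 2722 × 0.942 = 2564
30–44: 6055 × 0.956 = 5789
45–59: 2705 × 0.942 = 2548
60–74: 8910 × 0.927 = 8260
Net migration: 15–29 + 380 → 2944; 30–44 + 90 → 5879
→ [3272, 2944, 5879, 2548, 8260]
Dependents (band 0–14 + band 60–74) = 3272 + 8260 = 11532; working-age = 11371; ratio = 11532/11371 × 100 = 101.4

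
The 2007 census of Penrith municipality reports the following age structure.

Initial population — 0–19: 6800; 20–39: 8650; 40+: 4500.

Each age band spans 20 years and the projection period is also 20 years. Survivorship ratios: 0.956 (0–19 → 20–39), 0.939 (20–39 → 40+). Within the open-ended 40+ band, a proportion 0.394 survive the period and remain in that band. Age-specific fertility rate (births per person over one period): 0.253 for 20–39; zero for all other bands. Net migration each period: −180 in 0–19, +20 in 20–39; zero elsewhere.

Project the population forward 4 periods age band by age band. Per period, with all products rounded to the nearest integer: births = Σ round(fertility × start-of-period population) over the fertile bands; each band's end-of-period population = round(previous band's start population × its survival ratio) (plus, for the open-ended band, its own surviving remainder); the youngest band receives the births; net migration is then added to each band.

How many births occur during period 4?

Period 1.
Births: 8650 * 0.253 = 2188
20–39: 6800 * 0.956 = 6501
40+: 8650 * 0.939 + 4500 * 0.394 = 8122 + 1773 = 9895
Net migration: 0–19 − 180 → 2008; 20–39 + 20 → 6521
Giving 2008 / 6521 / 9895.
Period 2.
Births: 6521 * 0.253 = 1650
20–39: 2008 * 0.956 = 1920
40+: 6521 * 0.939 + 9895 * 0.394 = 6123 + 3899 = 10022
Net migration: 0–19 − 180 → 1470; 20–39 + 20 → 1940
Giving 1470 / 1940 / 10022.
Period 3.
Births: 1940 * 0.253 = 491
20–39: 1470 * 0.956 = 1405
40+: 1940 * 0.939 + 10022 * 0.394 = 1822 + 3949 = 5771
Net migration: 0–19 − 180 → 311; 20–39 + 20 → 1425
Giving 311 / 1425 / 5771.
Period 4.
Births: 1425 * 0.253 = 361
20–39: 311 * 0.956 = 297
40+: 1425 * 0.939 + 5771 * 0.394 = 1338 + 2274 = 3612
Net migration: 0–19 − 180 → 181; 20–39 + 20 → 317
Giving 181 / 317 / 3612.

361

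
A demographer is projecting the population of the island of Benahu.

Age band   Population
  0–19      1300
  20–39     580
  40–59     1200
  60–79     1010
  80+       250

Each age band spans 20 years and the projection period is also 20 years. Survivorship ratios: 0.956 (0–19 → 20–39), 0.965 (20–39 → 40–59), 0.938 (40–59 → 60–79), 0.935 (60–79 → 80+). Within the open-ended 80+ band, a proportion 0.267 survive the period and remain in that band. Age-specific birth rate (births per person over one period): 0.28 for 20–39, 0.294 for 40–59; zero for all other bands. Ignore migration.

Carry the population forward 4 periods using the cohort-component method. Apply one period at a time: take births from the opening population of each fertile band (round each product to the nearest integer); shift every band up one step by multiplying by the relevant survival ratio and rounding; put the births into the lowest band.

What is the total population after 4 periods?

2942

Call the groups 1 to 5, youngest first.
Period 1:
Births: 580 × 0.28 = 162, 1200 × 0.294 = 353 ⇒ total 515
Group 2: 1300 × 0.956 = 1243
Group 3: 580 × 0.965 = 560
Group 4: 1200 × 0.938 = 1126
Group 5: 1010 × 0.935 + 250 × 0.267 = 944 + 67 = 1011
Giving 515 / 1243 / 560 / 1126 / 1011.
Period 2:
Births: 1243 × 0.28 = 348, 560 × 0.294 = 165 ⇒ total 513
Group 2: 515 × 0.956 = 492
Group 3: 1243 × 0.965 = 1199
Group 4: 560 × 0.938 = 525
Group 5: 1126 × 0.935 + 1011 × 0.267 = 1053 + 270 = 1323
Giving 513 / 492 / 1199 / 525 / 1323.
Period 3:
Births: 492 × 0.28 = 138, 1199 × 0.294 = 353 ⇒ total 491
Group 2: 513 × 0.956 = 490
Group 3: 492 × 0.965 = 475
Group 4: 1199 × 0.938 = 1125
Group 5: 525 × 0.935 + 1323 × 0.267 = 491 + 353 = 844
Giving 491 / 490 / 475 / 1125 / 844.
Period 4:
Births: 490 × 0.28 = 137, 475 × 0.294 = 140 ⇒ total 277
Group 2: 491 × 0.956 = 469
Group 3: 490 × 0.965 = 473
Group 4: 475 × 0.938 = 446
Group 5: 1125 × 0.935 + 844 × 0.267 = 1052 + 225 = 1277
Giving 277 / 469 / 473 / 446 / 1277.
Total after period 4: 277 + 469 + 473 + 446 + 1277 = 2942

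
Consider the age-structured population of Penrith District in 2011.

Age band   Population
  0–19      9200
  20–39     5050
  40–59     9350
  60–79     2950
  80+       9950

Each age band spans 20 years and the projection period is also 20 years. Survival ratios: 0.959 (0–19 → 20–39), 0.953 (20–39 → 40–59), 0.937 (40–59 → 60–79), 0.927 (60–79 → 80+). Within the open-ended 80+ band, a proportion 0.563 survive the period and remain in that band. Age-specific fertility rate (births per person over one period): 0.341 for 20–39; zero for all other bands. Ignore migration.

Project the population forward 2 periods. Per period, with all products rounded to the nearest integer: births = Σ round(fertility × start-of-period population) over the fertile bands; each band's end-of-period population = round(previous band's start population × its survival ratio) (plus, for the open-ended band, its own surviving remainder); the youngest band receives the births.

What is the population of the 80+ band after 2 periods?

12815

Period 1.
Births: 5050 * 0.341 = 1722
20–39: 9200 * 0.959 = 8823
40–59: 5050 * 0.953 = 4813
60–79: 9350 * 0.937 = 8761
80+: 2950 * 0.927 + 9950 * 0.563 = 2735 + 5602 = 8337
Giving 1722 / 8823 / 4813 / 8761 / 8337.
Period 2.
Births: 8823 * 0.341 = 3009
20–39: 1722 * 0.959 = 1651
40–59: 8823 * 0.953 = 8408
60–79: 4813 * 0.937 = 4510
80+: 8761 * 0.927 + 8337 * 0.563 = 8121 + 4694 = 12815
Giving 3009 / 1651 / 8408 / 4510 / 12815.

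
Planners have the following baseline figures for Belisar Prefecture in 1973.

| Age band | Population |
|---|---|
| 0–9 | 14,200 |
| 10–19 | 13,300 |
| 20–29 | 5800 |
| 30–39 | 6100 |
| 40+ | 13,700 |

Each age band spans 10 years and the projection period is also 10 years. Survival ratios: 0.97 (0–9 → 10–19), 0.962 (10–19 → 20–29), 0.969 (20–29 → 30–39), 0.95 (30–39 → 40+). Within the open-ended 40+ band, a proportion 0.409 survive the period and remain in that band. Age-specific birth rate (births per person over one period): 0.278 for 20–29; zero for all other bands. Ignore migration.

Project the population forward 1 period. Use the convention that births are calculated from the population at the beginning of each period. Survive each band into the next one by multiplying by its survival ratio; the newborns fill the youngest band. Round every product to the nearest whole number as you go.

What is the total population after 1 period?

45199

Numbering the groups 1..5 from youngest to oldest:
— Period 1 —
Births: 5800 × 0.278 = 1612
Group 2: 14200 × 0.97 = 13774
Group 3: 13300 × 0.962 = 12795
Group 4: 5800 × 0.969 = 5620
Group 5: 6100 × 0.95 + 13700 × 0.409 = 5795 + 5603 = 11398
End of period: [1612, 13774, 12795, 5620, 11398]
Total after period 1: 1612 + 13774 + 12795 + 5620 + 11398 = 45199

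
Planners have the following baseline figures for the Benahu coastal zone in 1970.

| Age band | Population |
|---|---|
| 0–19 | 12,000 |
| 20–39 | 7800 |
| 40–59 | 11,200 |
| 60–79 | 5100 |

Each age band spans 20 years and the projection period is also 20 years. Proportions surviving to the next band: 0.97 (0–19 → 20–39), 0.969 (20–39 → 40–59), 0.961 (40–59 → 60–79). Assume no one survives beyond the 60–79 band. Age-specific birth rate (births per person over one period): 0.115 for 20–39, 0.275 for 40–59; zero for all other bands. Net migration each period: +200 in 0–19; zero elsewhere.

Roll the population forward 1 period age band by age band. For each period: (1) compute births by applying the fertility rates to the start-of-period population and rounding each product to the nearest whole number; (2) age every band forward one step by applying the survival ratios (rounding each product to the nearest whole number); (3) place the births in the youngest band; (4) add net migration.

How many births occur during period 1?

3977

Numbering the groups 1..4 from youngest to oldest:
— Period 1 —
Births: 7800 × 0.115 = 897, 11200 × 0.275 = 3080 — total 3977
Group 2: 12000 × 0.97 = 11640
Group 3: 7800 × 0.969 = 7558
Group 4: 11200 × 0.961 = 10763
Net migration: Group 1 + 200 → 4177
End of period: [4177, 11640, 7558, 10763]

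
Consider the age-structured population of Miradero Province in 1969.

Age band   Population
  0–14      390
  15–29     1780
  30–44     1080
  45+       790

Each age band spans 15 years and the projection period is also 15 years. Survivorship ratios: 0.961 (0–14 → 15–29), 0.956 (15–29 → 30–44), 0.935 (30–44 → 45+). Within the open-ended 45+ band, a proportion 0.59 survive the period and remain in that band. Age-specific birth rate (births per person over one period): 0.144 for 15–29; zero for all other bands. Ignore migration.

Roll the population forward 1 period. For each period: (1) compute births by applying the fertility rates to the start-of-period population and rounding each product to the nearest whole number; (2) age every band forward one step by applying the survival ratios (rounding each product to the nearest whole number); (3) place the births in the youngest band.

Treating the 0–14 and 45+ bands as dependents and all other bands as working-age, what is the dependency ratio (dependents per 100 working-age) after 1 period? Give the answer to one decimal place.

[period 1]
Births: 1780 × 0.144 = 256
15–29: 390 × 0.961 = 375
30–44: 1780 × 0.956 = 1702
45+: 1080 × 0.935 + 790 × 0.59 = 1010 + 466 = 1476
Giving 256 / 375 / 1702 / 1476.
Dependents (band 0–14 + band 45+) = 256 + 1476 = 1732; working-age = 2077; ratio = 1732/2077 × 100 = 83.4

83.4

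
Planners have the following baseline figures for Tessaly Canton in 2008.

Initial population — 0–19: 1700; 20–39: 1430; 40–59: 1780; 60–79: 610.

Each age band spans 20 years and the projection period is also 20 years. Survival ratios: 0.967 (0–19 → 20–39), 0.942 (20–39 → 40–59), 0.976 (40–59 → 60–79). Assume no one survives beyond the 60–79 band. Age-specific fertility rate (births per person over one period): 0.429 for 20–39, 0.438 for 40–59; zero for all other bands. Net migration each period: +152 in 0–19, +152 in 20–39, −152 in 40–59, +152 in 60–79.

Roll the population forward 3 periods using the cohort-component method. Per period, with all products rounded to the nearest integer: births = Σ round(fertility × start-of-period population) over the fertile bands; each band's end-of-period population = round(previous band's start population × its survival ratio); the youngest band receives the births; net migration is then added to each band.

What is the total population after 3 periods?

— Period 1 —
Births: 1430 × 0.429 = 613, 1780 × 0.438 = 780 → total 1393
20–39: 1700 × 0.967 = 1644
40–59: 1430 × 0.942 = 1347
60–79: 1780 × 0.976 = 1737
Net migration: 0–19 + 152 → 1545; 20–39 + 152 → 1796; 40–59 − 152 → 1195; 60–79 + 152 → 1889
→ [1545, 1796, 1195, 1889]
— Period 2 —
Births: 1796 × 0.429 = 770, 1195 × 0.438 = 523 → total 1293
20–39: 1545 × 0.967 = 1494
40–59: 1796 × 0.942 = 1692
60–79: 1195 × 0.976 = 1166
Net migration: 0–19 + 152 → 1445; 20–39 + 152 → 1646; 40–59 − 152 → 1540; 60–79 + 152 → 1318
→ [1445, 1646, 1540, 1318]
— Period 3 —
Births: 1646 × 0.429 = 706, 1540 × 0.438 = 675 → total 1381
20–39: 1445 × 0.967 = 1397
40–59: 1646 × 0.942 = 1551
60–79: 1540 × 0.976 = 1503
Net migration: 0–19 + 152 → 1533; 20–39 + 152 → 1549; 40–59 − 152 → 1399; 60–79 + 152 → 1655
→ [1533, 1549, 1399, 1655]
Total after period 3: 1533 + 1549 + 1399 + 1655 = 6136

6136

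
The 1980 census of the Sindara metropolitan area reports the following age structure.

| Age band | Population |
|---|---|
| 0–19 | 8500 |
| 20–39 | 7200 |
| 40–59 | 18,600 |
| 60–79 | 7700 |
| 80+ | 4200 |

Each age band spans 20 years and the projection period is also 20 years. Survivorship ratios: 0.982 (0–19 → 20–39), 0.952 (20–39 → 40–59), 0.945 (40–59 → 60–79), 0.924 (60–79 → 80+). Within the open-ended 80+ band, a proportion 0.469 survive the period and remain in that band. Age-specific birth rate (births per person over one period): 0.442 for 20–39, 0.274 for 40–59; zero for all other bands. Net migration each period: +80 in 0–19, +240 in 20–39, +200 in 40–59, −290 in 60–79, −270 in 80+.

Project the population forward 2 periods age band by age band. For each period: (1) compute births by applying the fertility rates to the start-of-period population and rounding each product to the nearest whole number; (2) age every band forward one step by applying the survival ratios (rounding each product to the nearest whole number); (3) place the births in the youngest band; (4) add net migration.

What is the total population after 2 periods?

48844

Period 1:
Births: 7200 × 0.442 = 3182, 18600 × 0.274 = 5096 ⇒ total 8278
20–39: 8500 × 0.982 = 8347
40–59: 7200 × 0.952 = 6854
60–79: 18600 × 0.945 = 17577
80+: 7700 × 0.924 + 4200 × 0.469 = 7115 + 1970 = 9085
Net migration: 0–19 + 80 → 8358; 20–39 + 240 → 8587; 40–59 + 200 → 7054; 60–79 − 290 → 17287; 80+ − 270 → 8815
End of period: [8358, 8587, 7054, 17287, 8815]
Period 2:
Births: 8587 × 0.442 = 3795, 7054 × 0.274 = 1933 ⇒ total 5728
20–39: 8358 × 0.982 = 8208
40–59: 8587 × 0.952 = 8175
60–79: 7054 × 0.945 = 6666
80+: 17287 × 0.924 + 8815 × 0.469 = 15973 + 4134 = 20107
Net migration: 0–19 + 80 → 5808; 20–39 + 240 → 8448; 40–59 + 200 → 8375; 60–79 − 290 → 6376; 80+ − 270 → 19837
End of period: [5808, 8448, 8375, 6376, 19837]
Total after period 2: 5808 + 8448 + 8375 + 6376 + 19837 = 48844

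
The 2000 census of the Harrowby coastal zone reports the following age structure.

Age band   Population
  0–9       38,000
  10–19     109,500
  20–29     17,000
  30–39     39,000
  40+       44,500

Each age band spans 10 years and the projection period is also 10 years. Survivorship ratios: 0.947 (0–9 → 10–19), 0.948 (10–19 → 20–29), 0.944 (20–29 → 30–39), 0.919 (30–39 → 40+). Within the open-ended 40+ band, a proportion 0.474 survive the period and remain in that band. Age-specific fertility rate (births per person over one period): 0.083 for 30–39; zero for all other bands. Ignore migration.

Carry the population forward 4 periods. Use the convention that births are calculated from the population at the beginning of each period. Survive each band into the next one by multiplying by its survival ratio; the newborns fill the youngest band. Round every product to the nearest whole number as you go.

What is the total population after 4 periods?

95972

— Period 1 —
Births: 39000 × 0.083 = 3237
10–19: 38000 × 0.947 = 35986
20–29: 109500 × 0.948 = 103806
30–39: 17000 × 0.944 = 16048
40+: 39000 × 0.919 + 44500 × 0.474 = 35841 + 21093 = 56934
Giving 3237 / 35986 / 103806 / 16048 / 56934.
— Period 2 —
Births: 16048 × 0.083 = 1332
10–19: 3237 × 0.947 = 3065
20–29: 35986 × 0.948 = 34115
30–39: 103806 × 0.944 = 97993
40+: 16048 × 0.919 + 56934 × 0.474 = 14748 + 26987 = 41735
Giving 1332 / 3065 / 34115 / 97993 / 41735.
— Period 3 —
Births: 97993 × 0.083 = 8133
10–19: 1332 × 0.947 = 1261
20–29: 3065 × 0.948 = 2906
30–39: 34115 × 0.944 = 32205
40+: 97993 × 0.919 + 41735 × 0.474 = 90056 + 19782 = 109838
Giving 8133 / 1261 / 2906 / 32205 / 109838.
— Period 4 —
Births: 32205 × 0.083 = 2673
10–19: 8133 × 0.947 = 7702
20–29: 1261 × 0.948 = 1195
30–39: 2906 × 0.944 = 2743
40+: 32205 × 0.919 + 109838 × 0.474 = 29596 + 52063 = 81659
Giving 2673 / 7702 / 1195 / 2743 / 81659.
Total after period 4: 2673 + 7702 + 1195 + 2743 + 81659 = 95972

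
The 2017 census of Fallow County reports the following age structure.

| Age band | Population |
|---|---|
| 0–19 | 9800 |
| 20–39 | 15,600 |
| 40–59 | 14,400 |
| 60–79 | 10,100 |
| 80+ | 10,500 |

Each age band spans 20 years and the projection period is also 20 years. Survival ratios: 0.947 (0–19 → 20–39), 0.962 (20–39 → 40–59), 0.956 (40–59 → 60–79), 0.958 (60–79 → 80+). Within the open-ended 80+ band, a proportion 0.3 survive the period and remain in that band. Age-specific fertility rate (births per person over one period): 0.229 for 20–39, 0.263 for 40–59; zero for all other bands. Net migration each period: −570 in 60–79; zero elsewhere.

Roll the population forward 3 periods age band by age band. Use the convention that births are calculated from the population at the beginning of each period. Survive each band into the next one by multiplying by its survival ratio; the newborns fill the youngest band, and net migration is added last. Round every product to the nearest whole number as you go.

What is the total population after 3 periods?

(Bands numbered youngest = 1 to oldest = 5.)
Period 1:
Births: 15600 × 0.229 = 3572  |  14400 × 0.263 = 3787 → 7359
Band 2: 9800 × 0.947 = 9281
Band 3: 15600 × 0.962 = 15007
Band 4: 14400 × 0.956 = 13766
Band 5: 10100 × 0.958 + 10500 × 0.3 = 9676 + 3150 = 12826
Net migration: Band 4 − 570 → 13196
→ [7359, 9281, 15007, 13196, 12826]
Period 2:
Births: 9281 × 0.229 = 2125  |  15007 × 0.263 = 3947 → 6072
Band 2: 7359 × 0.947 = 6969
Band 3: 9281 × 0.962 = 8928
Band 4: 15007 × 0.956 = 14347
Band 5: 13196 × 0.958 + 12826 × 0.3 = 12642 + 3848 = 16490
Net migration: Band 4 − 570 → 13777
→ [6072, 6969, 8928, 13777, 16490]
Period 3:
Births: 6969 × 0.229 = 1596  |  8928 × 0.263 = 2348 → 3944
Band 2: 6072 × 0.947 = 5750
Band 3: 6969 × 0.962 = 6704
Band 4: 8928 × 0.956 = 8535
Band 5: 13777 × 0.958 + 16490 × 0.3 = 13198 + 4947 = 18145
Net migration: Band 4 − 570 → 7965
→ [3944, 5750, 6704, 7965, 18145]
Total after period 3: 3944 + 5750 + 6704 + 7965 + 18145 = 42508

42508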